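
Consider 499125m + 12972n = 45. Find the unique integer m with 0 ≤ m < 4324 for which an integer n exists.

2817

Reduce mod 12972: 499125m ≡ 45 (mod 12972). With g = gcd(499125, 12972) = 3 dividing 45, divide through: 166375m ≡ 15 (mod 4324).
Since gcd(166375, 4324) = 1, m ≡ 15·(166375)⁻¹ ≡ 2817 (mod 4324). Smallest non-negative: 2817.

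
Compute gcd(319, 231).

11

Euclid: 319 = 1·231 + 88; 231 = 2·88 + 55; 88 = 1·55 + 33; 55 = 1·33 + 22; 33 = 1·22 + 11; 22 = 2·11 + 0. Last nonzero remainder: 11.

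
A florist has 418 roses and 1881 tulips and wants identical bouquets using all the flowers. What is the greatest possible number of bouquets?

209

418 = 2 · 11 · 19
1881 = 3² · 11 · 19
Common: 11 · 19 = 209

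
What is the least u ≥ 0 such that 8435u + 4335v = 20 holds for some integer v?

Reduce mod 4335: 8435u ≡ 20 (mod 4335). With g = gcd(8435, 4335) = 5 dividing 20, divide through: 1687u ≡ 4 (mod 867).
Since gcd(1687, 867) = 1, u ≡ 4·(1687)⁻¹ ≡ 664 (mod 867). Smallest non-negative: 664.

664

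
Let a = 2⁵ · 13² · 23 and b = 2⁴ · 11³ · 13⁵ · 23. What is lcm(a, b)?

max exponent per prime: 2⁵ · 11³ · 13⁵ · 23 = 363724563488

363724563488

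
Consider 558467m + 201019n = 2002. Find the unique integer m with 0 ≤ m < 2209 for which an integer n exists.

577

gcd(558467, 201019) = 91 (Euclid: 558467 = 2·201019 + 156429; 201019 = 1·156429 + 44590; 156429 = 3·44590 + 22659; 44590 = 1·22659 + 21931; 22659 = 1·21931 + 728; 21931 = 30·728 + 91; 728 = 8·91 + 0), and 91 | 2002.
Extended Euclid: 558467·(-275) + 201019·(764) = 91. Scale by 22: m₀ = -6050.
General solution m = m₀ + 2209t; reducing mod 2209 gives m = 577 (and n = -1603).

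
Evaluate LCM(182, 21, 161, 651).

182 = 2 · 7 · 13; 21 = 3 · 7; 161 = 7 · 23; 651 = 3 · 7 · 31
lcm takes max exponent of each prime: 2 · 3 · 7 · 13 · 23 · 31 = 389298

389298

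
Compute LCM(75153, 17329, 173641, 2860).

75153 = 3 · 13 · 41 · 47; 17329 = 13 · 31 · 43; 173641 = 13 · 19² · 37; 2860 = 2² · 5 · 11 · 13
lcm takes max exponent of each prime: 2² · 3 · 5 · 11 · 13 · 19² · 31 · 37 · 41 · 43 · 47 = 294379848794460

294379848794460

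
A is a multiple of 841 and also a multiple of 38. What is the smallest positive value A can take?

31958

gcd first: 841 = 22·38 + 5; 38 = 7·5 + 3; 5 = 1·3 + 2; 3 = 1·2 + 1; 2 = 2·1 + 0 → gcd = 1
lcm = 841·38/gcd = 31958/1 = 31958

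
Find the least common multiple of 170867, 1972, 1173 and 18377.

2794700652

lcm(170867, 1972) = 170867·1972/gcd = 336949724/17 = 19820572
lcm(19820572, 1173) = 19820572·1173/gcd = 23249530956/391 = 59461716
lcm(59461716, 18377) = 59461716·18377/gcd = 1092727954932/391 = 2794700652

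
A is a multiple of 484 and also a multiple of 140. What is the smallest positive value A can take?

gcd first: 484 = 3·140 + 64; 140 = 2·64 + 12; 64 = 5·12 + 4; 12 = 3·4 + 0 → gcd = 4
lcm = 484·140/gcd = 67760/4 = 16940

16940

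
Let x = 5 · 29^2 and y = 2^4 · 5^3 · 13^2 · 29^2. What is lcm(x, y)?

max exponent per prime: 2^4 · 5^3 · 13^2 · 29^2 = 284258000

284258000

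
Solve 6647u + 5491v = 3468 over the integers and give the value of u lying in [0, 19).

Euclid: 6647 = 1·5491 + 1156; 5491 = 4·1156 + 867; 1156 = 1·867 + 289; 867 = 3·289 + 0 → gcd = 289; 3468 = 289·12.
Back-substitution yields 6647·(5) + 5491·(-6) = 289, so one solution is u = 5·12 = 60, v = -6·12 = -72.
Solutions in u differ by 5491/289 = 19; the one in [0, 19) is 60 mod 19 = 3.

3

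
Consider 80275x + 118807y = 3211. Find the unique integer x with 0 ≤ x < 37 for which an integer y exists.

3

gcd(80275, 118807) = 3211 (Euclid: 118807 = 1·80275 + 38532; 80275 = 2·38532 + 3211; 38532 = 12·3211 + 0), and 3211 | 3211.
Extended Euclid: 80275·(3) + 118807·(-2) = 3211. Scale by 1: x₀ = 3.
General solution x = x₀ + 37t; reducing mod 37 gives x = 3 (and y = -2).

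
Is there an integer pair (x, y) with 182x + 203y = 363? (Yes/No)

No

gcd(182, 203): 203 = 1·182 + 21; 182 = 8·21 + 14; 21 = 1·14 + 7; 14 = 2·7 + 0 → 7
7 does not divide 363, so a solution does not exist.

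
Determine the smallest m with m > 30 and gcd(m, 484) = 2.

484 = 2·242. Any m with gcd(m, 484) = 2 is a multiple of 2, say 2s, with s coprime to 242.
Need s > 30/2, so s ≥ 16. First s ≥ 16 with gcd(s, 242) = 1 is s = 17. Thus m = 2·17 = 34.

34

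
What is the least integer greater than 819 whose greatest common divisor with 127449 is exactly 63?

945

127449 = 63·2023. Any a with gcd(a, 127449) = 63 is a multiple of 63, say 63s, with s coprime to 2023.
Need s > 819/63, so s ≥ 14. First s ≥ 14 with gcd(s, 2023) = 1 is s = 15. Thus a = 63·15 = 945.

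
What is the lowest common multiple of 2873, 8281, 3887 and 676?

12951484

2873 = 13² · 17; 8281 = 7² · 13²; 3887 = 13² · 23; 676 = 2² · 13²
lcm takes max exponent of each prime: 2² · 7² · 13² · 17 · 23 = 12951484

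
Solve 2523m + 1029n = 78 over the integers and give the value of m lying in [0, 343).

40

gcd(2523, 1029) = 3 (Euclid: 2523 = 2·1029 + 465; 1029 = 2·465 + 99; 465 = 4·99 + 69; 99 = 1·69 + 30; 69 = 2·30 + 9; 30 = 3·9 + 3; 9 = 3·3 + 0), and 3 | 78.
Extended Euclid: 2523·(-104) + 1029·(255) = 3. Scale by 26: m₀ = -2704.
General solution m = m₀ + 343t; reducing mod 343 gives m = 40 (and n = -98).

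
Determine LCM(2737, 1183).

2737 = 7 · 17 · 23; 1183 = 7 · 13²
max exponents: 7 · 13² · 17 · 23 = 462553

462553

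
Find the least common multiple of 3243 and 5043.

5451483

3243 = 3 · 23 · 47; 5043 = 3 · 41²
max exponents: 3 · 23 · 41² · 47 = 5451483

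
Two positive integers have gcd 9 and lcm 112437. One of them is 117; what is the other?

8649

u·v = gcd·lcm = 9·112437 = 1011933, so v = 1011933/117 = 8649.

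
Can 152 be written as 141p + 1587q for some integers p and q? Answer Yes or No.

No

By Bézout, 141p + 1587q = 152 has integer solutions iff gcd(141, 1587) | 152.
Euclid: 1587 = 11·141 + 36; 141 = 3·36 + 33; 36 = 1·33 + 3; 33 = 11·3 + 0. gcd = 3; 152 mod 3 = 2. No.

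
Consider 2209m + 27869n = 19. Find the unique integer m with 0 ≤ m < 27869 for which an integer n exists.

gcd(2209, 27869) = 1 (Euclid: 27869 = 12·2209 + 1361; 2209 = 1·1361 + 848; 1361 = 1·848 + 513; 848 = 1·513 + 335; 513 = 1·335 + 178; 335 = 1·178 + 157; 178 = 1·157 + 21; 157 = 7·21 + 10; 21 = 2·10 + 1; 10 = 10·1 + 0), and 1 | 19.
Extended Euclid: 2209·(-2662) + 27869·(211) = 1. Scale by 19: m₀ = -50578.
General solution m = m₀ + 27869t; reducing mod 27869 gives m = 5160 (and n = -409).

5160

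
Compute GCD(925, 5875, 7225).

25

gcd(925, 5875): 5875 = 6·925 + 325; 925 = 2·325 + 275; 325 = 1·275 + 50; 275 = 5·50 + 25; 50 = 2·25 + 0 → 25
gcd(25, 7225): 7225 = 289·25 + 0 → 25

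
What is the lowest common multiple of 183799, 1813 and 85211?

183799 = 7² · 11² · 31; 1813 = 7² · 37; 85211 = 7² · 37 · 47
lcm takes max exponent of each prime: 7² · 11² · 31 · 37 · 47 = 319626461

319626461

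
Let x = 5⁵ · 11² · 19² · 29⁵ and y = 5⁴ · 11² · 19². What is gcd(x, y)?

27300625

min exponent per shared prime: 5⁴ · 11² · 19² = 27300625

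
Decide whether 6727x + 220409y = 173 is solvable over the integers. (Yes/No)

By Bézout, 6727x + 220409y = 173 has integer solutions iff gcd(6727, 220409) | 173.
Euclid: 220409 = 32·6727 + 5145; 6727 = 1·5145 + 1582; 5145 = 3·1582 + 399; 1582 = 3·399 + 385; 399 = 1·385 + 14; 385 = 27·14 + 7; 14 = 2·7 + 0. gcd = 7; 173 mod 7 = 5. No.

No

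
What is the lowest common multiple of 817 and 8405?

817 = 19 · 43; 8405 = 5 · 41²
max exponents: 5 · 19 · 41² · 43 = 6866885

6866885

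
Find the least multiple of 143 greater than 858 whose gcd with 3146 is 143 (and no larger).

gcd(a, 3146) = 143 forces 143 | a; write a = 143s. Then gcd(143s, 143·22) = 143·gcd(s, 22), so need gcd(s, 22) = 1.
143s > 858 gives s ≥ 7. The least s ≥ 7 coprime to 22 is 7, so a = 143·7 = 1001.

1001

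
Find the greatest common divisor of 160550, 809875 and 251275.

475

gcd(160550, 809875): 809875 = 5·160550 + 7125; 160550 = 22·7125 + 3800; 7125 = 1·3800 + 3325; 3800 = 1·3325 + 475; 3325 = 7·475 + 0 → 475
gcd(475, 251275): 251275 = 529·475 + 0 → 475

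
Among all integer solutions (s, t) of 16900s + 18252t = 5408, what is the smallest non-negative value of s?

Euclid: 18252 = 1·16900 + 1352; 16900 = 12·1352 + 676; 1352 = 2·676 + 0 → gcd = 676; 5408 = 676·8.
Back-substitution yields 16900·(13) + 18252·(-12) = 676, so one solution is s = 13·8 = 104, t = -12·8 = -96.
Solutions in s differ by 18252/676 = 27; the one in [0, 27) is 104 mod 27 = 23.

23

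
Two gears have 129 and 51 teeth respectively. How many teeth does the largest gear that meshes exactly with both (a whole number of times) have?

129 = 3 · 43
51 = 3 · 17
Common: 3 = 3

3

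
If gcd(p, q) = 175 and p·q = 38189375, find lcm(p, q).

Since gcd(p,q)·lcm(p,q) = pq, lcm = 38189375/175 = 218225.

218225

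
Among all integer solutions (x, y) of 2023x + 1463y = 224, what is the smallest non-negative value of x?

84

gcd(2023, 1463) = 7 (Euclid: 2023 = 1·1463 + 560; 1463 = 2·560 + 343; 560 = 1·343 + 217; 343 = 1·217 + 126; 217 = 1·126 + 91; 126 = 1·91 + 35; 91 = 2·35 + 21; 35 = 1·21 + 14; 21 = 1·14 + 7; 14 = 2·7 + 0), and 7 | 224.
Extended Euclid: 2023·(81) + 1463·(-112) = 7. Scale by 32: x₀ = 2592.
General solution x = x₀ + 209t; reducing mod 209 gives x = 84 (and y = -116).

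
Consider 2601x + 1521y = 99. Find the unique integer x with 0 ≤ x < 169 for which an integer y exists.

86

gcd(2601, 1521) = 9 (Euclid: 2601 = 1·1521 + 1080; 1521 = 1·1080 + 441; 1080 = 2·441 + 198; 441 = 2·198 + 45; 198 = 4·45 + 18; 45 = 2·18 + 9; 18 = 2·9 + 0), and 9 | 99.
Extended Euclid: 2601·(-69) + 1521·(118) = 9. Scale by 11: x₀ = -759.
General solution x = x₀ + 169t; reducing mod 169 gives x = 86 (and y = -147).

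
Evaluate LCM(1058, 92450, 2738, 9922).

332150769334450

1058 = 2 · 23²; 92450 = 2 · 5² · 43²; 2738 = 2 · 37²; 9922 = 2 · 11² · 41
lcm takes max exponent of each prime: 2 · 5² · 11² · 23² · 37² · 41 · 43² = 332150769334450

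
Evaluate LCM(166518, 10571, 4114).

166518 = 2 · 3² · 11 · 29²; 10571 = 11 · 31²; 4114 = 2 · 11² · 17
lcm takes max exponent of each prime: 2 · 3² · 11² · 17 · 29² · 31² = 29924450226

29924450226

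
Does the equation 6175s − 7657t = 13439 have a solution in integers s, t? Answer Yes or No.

By Bézout, 6175s − 7657t = 13439 has integer solutions iff gcd(6175, 7657) | 13439.
Euclid: 7657 = 1·6175 + 1482; 6175 = 4·1482 + 247; 1482 = 6·247 + 0. gcd = 247; 13439 mod 247 = 101. No.

No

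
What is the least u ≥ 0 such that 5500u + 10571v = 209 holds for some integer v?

617

gcd(5500, 10571) = 11 (Euclid: 10571 = 1·5500 + 5071; 5500 = 1·5071 + 429; 5071 = 11·429 + 352; 429 = 1·352 + 77; 352 = 4·77 + 44; 77 = 1·44 + 33; 44 = 1·33 + 11; 33 = 3·11 + 0), and 11 | 209.
Extended Euclid: 5500·(-271) + 10571·(141) = 11. Scale by 19: u₀ = -5149.
General solution u = u₀ + 961t; reducing mod 961 gives u = 617 (and v = -321).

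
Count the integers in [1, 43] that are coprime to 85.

33

Prime factors of 85: 5, 17. Count integers ≤ 43 divisible by none of them.
By inclusion–exclusion: 43 − ⌊43/5⌋ − ⌊43/17⌋ + ⌊43/85⌋ = 33.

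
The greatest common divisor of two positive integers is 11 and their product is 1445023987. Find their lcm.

131365817

For any two positive integers, gcd × lcm equals their product. Hence lcm = 1445023987 / 11 = 131365817.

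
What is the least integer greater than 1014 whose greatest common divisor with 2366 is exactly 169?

1521

gcd(a, 2366) = 169 forces 169 | a; write a = 169s. Then gcd(169s, 169·14) = 169·gcd(s, 14), so need gcd(s, 14) = 1.
169s > 1014 gives s ≥ 7. The least s ≥ 7 coprime to 14 is 9, so a = 169·9 = 1521.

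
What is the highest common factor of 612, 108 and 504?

gcd(612, 108): 612 = 5·108 + 72; 108 = 1·72 + 36; 72 = 2·36 + 0 → 36
gcd(36, 504): 504 = 14·36 + 0 → 36

36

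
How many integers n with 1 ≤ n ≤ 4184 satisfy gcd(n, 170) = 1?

Prime factors of 170: 2, 5, 17. Count integers ≤ 4184 divisible by none of them.
By inclusion–exclusion: 4184 − ⌊4184/2⌋ − ⌊4184/5⌋ − ⌊4184/17⌋ + ⌊4184/10⌋ + ⌊4184/34⌋ + ⌊4184/85⌋ − ⌊4184/170⌋ = 1576.

1576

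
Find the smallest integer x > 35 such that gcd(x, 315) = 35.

Multiples of 35 above 35: 35·2, 35·3, … . Need the cofactor coprime to 315/35 = 9.
Checking s = 2, 3, … the first with gcd(s, 9) = 1 is s = 2, giving 70.

70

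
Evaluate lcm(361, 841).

gcd first: 841 = 2·361 + 119; 361 = 3·119 + 4; 119 = 29·4 + 3; 4 = 1·3 + 1; 3 = 3·1 + 0 → gcd = 1
lcm = 361·841/gcd = 303601/1 = 303601

303601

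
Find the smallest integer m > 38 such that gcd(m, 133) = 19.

Multiples of 19 above 38: 19·3, 19·4, … . Need the cofactor coprime to 133/19 = 7.
Checking s = 3, 4, … the first with gcd(s, 7) = 1 is s = 3, giving 57.

57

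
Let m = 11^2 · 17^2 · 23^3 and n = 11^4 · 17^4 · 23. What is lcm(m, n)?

14878184302487

max exponent per prime: 11^4 · 17^4 · 23^3 = 14878184302487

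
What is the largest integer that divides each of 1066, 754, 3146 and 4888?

26

1066 = 2 · 13 · 41; 754 = 2 · 13 · 29; 3146 = 2 · 11² · 13; 4888 = 2³ · 13 · 47
gcd takes min exponent of each prime: 2 · 13 = 26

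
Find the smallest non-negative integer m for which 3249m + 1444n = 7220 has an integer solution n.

0

gcd(3249, 1444) = 361 (Euclid: 3249 = 2·1444 + 361; 1444 = 4·361 + 0), and 361 | 7220.
Extended Euclid: 3249·(1) + 1444·(-2) = 361. Scale by 20: m₀ = 20.
General solution m = m₀ + 4t; reducing mod 4 gives m = 0 (and n = 5).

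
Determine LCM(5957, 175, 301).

6403775

5957 = 7 · 23 · 37; 175 = 5² · 7; 301 = 7 · 43
lcm takes max exponent of each prime: 5² · 7 · 23 · 37 · 43 = 6403775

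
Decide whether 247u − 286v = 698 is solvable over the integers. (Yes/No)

No

By Bézout, 247u − 286v = 698 has integer solutions iff gcd(247, 286) | 698.
Euclid: 286 = 1·247 + 39; 247 = 6·39 + 13; 39 = 3·13 + 0. gcd = 13; 698 mod 13 = 9. No.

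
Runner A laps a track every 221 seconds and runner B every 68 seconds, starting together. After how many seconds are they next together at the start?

884

gcd first: 221 = 3·68 + 17; 68 = 4·17 + 0 → gcd = 17
lcm = 221·68/gcd = 15028/17 = 884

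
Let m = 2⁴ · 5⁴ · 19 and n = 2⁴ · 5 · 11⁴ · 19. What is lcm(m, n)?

max exponent per prime: 2⁴ · 5⁴ · 11⁴ · 19 = 2781790000

2781790000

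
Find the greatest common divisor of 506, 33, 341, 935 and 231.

506 = 2 · 11 · 23; 33 = 3 · 11; 341 = 11 · 31; 935 = 5 · 11 · 17; 231 = 3 · 7 · 11
gcd takes min exponent of each prime: 11 = 11

11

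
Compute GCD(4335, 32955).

Euclid: 32955 = 7·4335 + 2610; 4335 = 1·2610 + 1725; 2610 = 1·1725 + 885; 1725 = 1·885 + 840; 885 = 1·840 + 45; 840 = 18·45 + 30; 45 = 1·30 + 15; 30 = 2·15 + 0. Last nonzero remainder: 15.

15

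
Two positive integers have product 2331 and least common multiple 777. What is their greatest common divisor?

3

From gcd × lcm = uv: gcd = 2331 / 777 = 3.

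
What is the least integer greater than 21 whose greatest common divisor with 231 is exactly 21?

42

231 = 21·11. Any t with gcd(t, 231) = 21 is a multiple of 21, say 21s, with s coprime to 11.
Need s > 21/21, so s ≥ 2. First s ≥ 2 with gcd(s, 11) = 1 is s = 2. Thus t = 21·2 = 42.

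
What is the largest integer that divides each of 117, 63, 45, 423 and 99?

9

117 = 3² · 13; 63 = 3² · 7; 45 = 3² · 5; 423 = 3² · 47; 99 = 3² · 11
gcd takes min exponent of each prime: 3² = 9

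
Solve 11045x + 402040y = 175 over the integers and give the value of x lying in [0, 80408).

37019

Euclid: 402040 = 36·11045 + 4420; 11045 = 2·4420 + 2205; 4420 = 2·2205 + 10; 2205 = 220·10 + 5; 10 = 2·5 + 0 → gcd = 5; 175 = 5·35.
Back-substitution yields 11045·(40113) + 402040·(-1102) = 5, so one solution is x = 40113·35 = 1403955, y = -1102·35 = -38570.
Solutions in x differ by 402040/5 = 80408; the one in [0, 80408) is 1403955 mod 80408 = 37019.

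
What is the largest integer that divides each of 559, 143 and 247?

gcd(559, 143): 559 = 3·143 + 130; 143 = 1·130 + 13; 130 = 10·13 + 0 → 13
gcd(13, 247): 247 = 19·13 + 0 → 13

13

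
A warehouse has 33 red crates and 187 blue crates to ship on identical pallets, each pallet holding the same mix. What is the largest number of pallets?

11

33 = 3 · 11
187 = 11 · 17
Common: 11 = 11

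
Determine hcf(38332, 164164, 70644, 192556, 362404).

28

gcd(38332, 164164): 164164 = 4·38332 + 10836; 38332 = 3·10836 + 5824; 10836 = 1·5824 + 5012; 5824 = 1·5012 + 812; 5012 = 6·812 + 140; 812 = 5·140 + 112; 140 = 1·112 + 28; 112 = 4·28 + 0 → 28
gcd(28, 70644): 70644 = 2523·28 + 0 → 28
gcd(28, 192556): 192556 = 6877·28 + 0 → 28
gcd(28, 362404): 362404 = 12943·28 + 0 → 28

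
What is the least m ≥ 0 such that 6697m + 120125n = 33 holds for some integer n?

27964

gcd(6697, 120125) = 1 (Euclid: 120125 = 17·6697 + 6276; 6697 = 1·6276 + 421; 6276 = 14·421 + 382; 421 = 1·382 + 39; 382 = 9·39 + 31; 39 = 1·31 + 8; 31 = 3·8 + 7; 8 = 1·7 + 1; 7 = 7·1 + 0), and 1 | 33.
Extended Euclid: 6697·(15408) + 120125·(-859) = 1. Scale by 33: m₀ = 508464.
General solution m = m₀ + 120125t; reducing mod 120125 gives m = 27964 (and n = -1559).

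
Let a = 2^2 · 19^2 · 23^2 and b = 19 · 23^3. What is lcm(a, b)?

17569148

max exponent per prime: 2^2 · 19^2 · 23^3 = 17569148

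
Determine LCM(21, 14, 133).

798

lcm(21, 14) = 21·14/gcd = 294/7 = 42
lcm(42, 133) = 42·133/gcd = 5586/7 = 798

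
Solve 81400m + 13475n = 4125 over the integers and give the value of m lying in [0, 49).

32

Reduce mod 13475: 81400m ≡ 4125 (mod 13475). With g = gcd(81400, 13475) = 275 dividing 4125, divide through: 296m ≡ 15 (mod 49).
Since gcd(296, 49) = 1, m ≡ 15·(296)⁻¹ ≡ 32 (mod 49). Smallest non-negative: 32.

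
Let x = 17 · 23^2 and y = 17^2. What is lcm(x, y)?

max exponent per prime: 17^2 · 23^2 = 152881

152881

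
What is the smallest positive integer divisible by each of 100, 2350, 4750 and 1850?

100 = 2² · 5²; 2350 = 2 · 5² · 47; 4750 = 2 · 5³ · 19; 1850 = 2 · 5² · 37
lcm takes max exponent of each prime: 2² · 5³ · 19 · 37 · 47 = 16520500

16520500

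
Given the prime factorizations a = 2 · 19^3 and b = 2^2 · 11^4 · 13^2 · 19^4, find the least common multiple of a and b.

1289828118436

max exponent per prime: 2^2 · 11^4 · 13^2 · 19^4 = 1289828118436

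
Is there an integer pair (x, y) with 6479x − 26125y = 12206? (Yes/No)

gcd(6479, 26125): 26125 = 4·6479 + 209; 6479 = 31·209 + 0 → 209
209 does not divide 12206, so a solution does not exist.

No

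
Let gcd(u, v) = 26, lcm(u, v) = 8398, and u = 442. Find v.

494

Using uv = gcd(u,v)·lcm(u,v) = 26·8398 = 218348, we get v = 218348/442 = 494.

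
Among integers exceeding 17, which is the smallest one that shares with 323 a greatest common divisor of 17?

323 = 17·19. Any m with gcd(m, 323) = 17 is a multiple of 17, say 17s, with s coprime to 19.
Need s > 17/17, so s ≥ 2. First s ≥ 2 with gcd(s, 19) = 1 is s = 2. Thus m = 17·2 = 34.

34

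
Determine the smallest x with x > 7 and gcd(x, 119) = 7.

14

gcd(x, 119) = 7 forces 7 | x; write x = 7s. Then gcd(7s, 7·17) = 7·gcd(s, 17), so need gcd(s, 17) = 1.
7s > 7 gives s ≥ 2. The least s ≥ 2 coprime to 17 is 2, so x = 7·2 = 14.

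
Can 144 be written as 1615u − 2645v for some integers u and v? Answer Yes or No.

By Bézout, 1615u − 2645v = 144 has integer solutions iff gcd(1615, 2645) | 144.
Euclid: 2645 = 1·1615 + 1030; 1615 = 1·1030 + 585; 1030 = 1·585 + 445; 585 = 1·445 + 140; 445 = 3·140 + 25; 140 = 5·25 + 15; 25 = 1·15 + 10; 15 = 1·10 + 5; 10 = 2·5 + 0. gcd = 5; 144 mod 5 = 4. No.

No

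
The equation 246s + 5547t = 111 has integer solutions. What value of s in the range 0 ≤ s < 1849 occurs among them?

23

gcd(246, 5547) = 3 (Euclid: 5547 = 22·246 + 135; 246 = 1·135 + 111; 135 = 1·111 + 24; 111 = 4·24 + 15; 24 = 1·15 + 9; 15 = 1·9 + 6; 9 = 1·6 + 3; 6 = 2·3 + 0), and 3 | 111.
Extended Euclid: 246·(-699) + 5547·(31) = 3. Scale by 37: s₀ = -25863.
General solution s = s₀ + 1849k; reducing mod 1849 gives s = 23 (and t = -1).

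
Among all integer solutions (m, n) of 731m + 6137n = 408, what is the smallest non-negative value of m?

gcd(731, 6137) = 17 (Euclid: 6137 = 8·731 + 289; 731 = 2·289 + 153; 289 = 1·153 + 136; 153 = 1·136 + 17; 136 = 8·17 + 0), and 17 | 408.
Extended Euclid: 731·(42) + 6137·(-5) = 17. Scale by 24: m₀ = 1008.
General solution m = m₀ + 361t; reducing mod 361 gives m = 286 (and n = -34).

286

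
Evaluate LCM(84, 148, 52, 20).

lcm(84, 148) = 84·148/gcd = 12432/4 = 3108
lcm(3108, 52) = 3108·52/gcd = 161616/4 = 40404
lcm(40404, 20) = 40404·20/gcd = 808080/4 = 202020

202020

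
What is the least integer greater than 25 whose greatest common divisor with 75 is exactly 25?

75 = 25·3. Any x with gcd(x, 75) = 25 is a multiple of 25, say 25s, with s coprime to 3.
Need s > 25/25, so s ≥ 2. First s ≥ 2 with gcd(s, 3) = 1 is s = 2. Thus x = 25·2 = 50.

50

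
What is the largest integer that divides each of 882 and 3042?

18

Euclid: 3042 = 3·882 + 396; 882 = 2·396 + 90; 396 = 4·90 + 36; 90 = 2·36 + 18; 36 = 2·18 + 0. Last nonzero remainder: 18.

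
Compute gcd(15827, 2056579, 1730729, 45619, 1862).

931

gcd(15827, 2056579): 2056579 = 129·15827 + 14896; 15827 = 1·14896 + 931; 14896 = 16·931 + 0 → 931
gcd(931, 1730729): 1730729 = 1859·931 + 0 → 931
gcd(931, 45619): 45619 = 49·931 + 0 → 931
gcd(931, 1862): 1862 = 2·931 + 0 → 931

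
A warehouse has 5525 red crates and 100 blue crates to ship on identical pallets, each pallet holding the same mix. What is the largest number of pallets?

5525 = 5² · 13 · 17
100 = 2² · 5²
Common: 5² = 25

25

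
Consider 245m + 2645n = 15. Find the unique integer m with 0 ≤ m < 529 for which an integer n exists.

162

gcd(245, 2645) = 5 (Euclid: 2645 = 10·245 + 195; 245 = 1·195 + 50; 195 = 3·50 + 45; 50 = 1·45 + 5; 45 = 9·5 + 0), and 5 | 15.
Extended Euclid: 245·(54) + 2645·(-5) = 5. Scale by 3: m₀ = 162.
General solution m = m₀ + 529t; reducing mod 529 gives m = 162 (and n = -15).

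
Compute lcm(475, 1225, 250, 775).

lcm(475, 1225) = 475·1225/gcd = 581875/25 = 23275
lcm(23275, 250) = 23275·250/gcd = 5818750/25 = 232750
lcm(232750, 775) = 232750·775/gcd = 180381250/25 = 7215250

7215250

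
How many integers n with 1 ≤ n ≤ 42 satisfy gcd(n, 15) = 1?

Prime factors of 15: 3, 5. Count integers ≤ 42 divisible by none of them.
By inclusion–exclusion: 42 − ⌊42/3⌋ − ⌊42/5⌋ + ⌊42/15⌋ = 22.

22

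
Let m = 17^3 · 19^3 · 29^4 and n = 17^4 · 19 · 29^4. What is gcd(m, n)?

min exponent per shared prime: 17^3 · 19 · 29^4 = 66022559507

66022559507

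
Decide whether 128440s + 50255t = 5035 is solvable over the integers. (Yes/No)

gcd(128440, 50255): 128440 = 2·50255 + 27930; 50255 = 1·27930 + 22325; 27930 = 1·22325 + 5605; 22325 = 3·5605 + 5510; 5605 = 1·5510 + 95; 5510 = 58·95 + 0 → 95
95 divides 5035, so a solution exists.

Yes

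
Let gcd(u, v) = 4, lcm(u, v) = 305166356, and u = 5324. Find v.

u·v = gcd·lcm = 4·305166356 = 1220665424, so v = 1220665424/5324 = 229276.

229276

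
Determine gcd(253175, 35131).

Euclid: 253175 = 7·35131 + 7258; 35131 = 4·7258 + 6099; 7258 = 1·6099 + 1159; 6099 = 5·1159 + 304; 1159 = 3·304 + 247; 304 = 1·247 + 57; 247 = 4·57 + 19; 57 = 3·19 + 0. Last nonzero remainder: 19.

19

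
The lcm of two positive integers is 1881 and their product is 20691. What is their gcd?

gcd·lcm = product, so gcd = 20691/1881 = 11.

11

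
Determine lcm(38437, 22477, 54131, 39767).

lcm(38437, 22477) = 38437·22477/gcd = 863948449/133 = 6495853
lcm(6495853, 54131) = 6495853·54131/gcd = 351627018743/133 = 2643812171
lcm(2643812171, 39767) = 2643812171·39767/gcd = 105136478604157/1729 = 60807679933

60807679933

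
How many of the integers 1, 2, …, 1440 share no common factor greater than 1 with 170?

542

Prime factors of 170: 2, 5, 17. Count integers ≤ 1440 divisible by none of them.
By inclusion–exclusion: 1440 − ⌊1440/2⌋ − ⌊1440/5⌋ − ⌊1440/17⌋ + ⌊1440/10⌋ + ⌊1440/34⌋ + ⌊1440/85⌋ − ⌊1440/170⌋ = 542.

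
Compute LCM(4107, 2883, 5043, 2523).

5579712213267

4107 = 3 · 37²; 2883 = 3 · 31²; 5043 = 3 · 41²; 2523 = 3 · 29²
lcm takes max exponent of each prime: 3 · 29² · 31² · 37² · 41² = 5579712213267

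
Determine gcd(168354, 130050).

18

Euclid: 168354 = 1·130050 + 38304; 130050 = 3·38304 + 15138; 38304 = 2·15138 + 8028; 15138 = 1·8028 + 7110; 8028 = 1·7110 + 918; 7110 = 7·918 + 684; 918 = 1·684 + 234; 684 = 2·234 + 216; 234 = 1·216 + 18; 216 = 12·18 + 0. Last nonzero remainder: 18.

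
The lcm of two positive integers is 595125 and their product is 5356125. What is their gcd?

From gcd × lcm = uv: gcd = 5356125 / 595125 = 9.

9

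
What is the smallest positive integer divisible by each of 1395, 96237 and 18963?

31429560645

1395 = 3² · 5 · 31; 96237 = 3² · 17² · 37; 18963 = 3² · 7² · 43
lcm takes max exponent of each prime: 3² · 5 · 7² · 17² · 31 · 37 · 43 = 31429560645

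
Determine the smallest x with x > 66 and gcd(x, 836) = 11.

77

Multiples of 11 above 66: 11·7, 11·8, … . Need the cofactor coprime to 836/11 = 76.
Checking s = 7, 8, … the first with gcd(s, 76) = 1 is s = 7, giving 77.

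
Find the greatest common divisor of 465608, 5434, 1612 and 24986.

26

465608 = 2³ · 11² · 13 · 37; 5434 = 2 · 11 · 13 · 19; 1612 = 2² · 13 · 31; 24986 = 2 · 13 · 31²
gcd takes min exponent of each prime: 2 · 13 = 26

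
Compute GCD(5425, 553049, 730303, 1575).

gcd(5425, 553049): 553049 = 101·5425 + 5124; 5425 = 1·5124 + 301; 5124 = 17·301 + 7; 301 = 43·7 + 0 → 7
gcd(7, 730303): 730303 = 104329·7 + 0 → 7
gcd(7, 1575): 1575 = 225·7 + 0 → 7

7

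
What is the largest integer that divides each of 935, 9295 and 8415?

55

gcd(935, 9295): 9295 = 9·935 + 880; 935 = 1·880 + 55; 880 = 16·55 + 0 → 55
gcd(55, 8415): 8415 = 153·55 + 0 → 55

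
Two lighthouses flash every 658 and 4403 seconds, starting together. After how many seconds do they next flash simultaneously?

658 = 2 · 7 · 47; 4403 = 7 · 17 · 37
max exponents: 2 · 7 · 17 · 37 · 47 = 413882

413882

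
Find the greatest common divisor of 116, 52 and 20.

4

116 = 2² · 29; 52 = 2² · 13; 20 = 2² · 5
gcd takes min exponent of each prime: 2² = 4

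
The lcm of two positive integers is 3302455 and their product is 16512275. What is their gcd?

gcd·lcm = product, so gcd = 16512275/3302455 = 5.

5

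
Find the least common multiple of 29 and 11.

gcd first: 29 = 2·11 + 7; 11 = 1·7 + 4; 7 = 1·4 + 3; 4 = 1·3 + 1; 3 = 3·1 + 0 → gcd = 1
lcm = 29·11/gcd = 319/1 = 319

319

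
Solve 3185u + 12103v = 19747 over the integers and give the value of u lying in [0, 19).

10

gcd(3185, 12103) = 637 (Euclid: 12103 = 3·3185 + 2548; 3185 = 1·2548 + 637; 2548 = 4·637 + 0), and 637 | 19747.
Extended Euclid: 3185·(4) + 12103·(-1) = 637. Scale by 31: u₀ = 124.
General solution u = u₀ + 19t; reducing mod 19 gives u = 10 (and v = -1).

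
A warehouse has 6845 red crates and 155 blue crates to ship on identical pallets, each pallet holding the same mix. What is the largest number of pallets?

Euclid: 6845 = 44·155 + 25; 155 = 6·25 + 5; 25 = 5·5 + 0. Last nonzero remainder: 5.

5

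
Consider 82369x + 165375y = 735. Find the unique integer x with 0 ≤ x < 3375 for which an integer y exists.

Reduce mod 165375: 82369x ≡ 735 (mod 165375). With g = gcd(82369, 165375) = 49 dividing 735, divide through: 1681x ≡ 15 (mod 3375).
Since gcd(1681, 3375) = 1, x ≡ 15·(1681)⁻¹ ≡ 1815 (mod 3375). Smallest non-negative: 1815.

1815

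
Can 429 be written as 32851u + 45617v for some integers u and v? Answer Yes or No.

Yes

gcd(32851, 45617): 45617 = 1·32851 + 12766; 32851 = 2·12766 + 7319; 12766 = 1·7319 + 5447; 7319 = 1·5447 + 1872; 5447 = 2·1872 + 1703; 1872 = 1·1703 + 169; 1703 = 10·169 + 13; 169 = 13·13 + 0 → 13
13 divides 429, so a solution exists.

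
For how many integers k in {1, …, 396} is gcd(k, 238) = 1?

160

Prime factors of 238: 2, 7, 17. Count integers ≤ 396 divisible by none of them.
By inclusion–exclusion: 396 − ⌊396/2⌋ − ⌊396/7⌋ − ⌊396/17⌋ + ⌊396/14⌋ + ⌊396/34⌋ + ⌊396/119⌋ − ⌊396/238⌋ = 160.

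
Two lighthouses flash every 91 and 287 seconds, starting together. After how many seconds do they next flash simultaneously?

91 = 7 · 13; 287 = 7 · 41
max exponents: 7 · 13 · 41 = 3731

3731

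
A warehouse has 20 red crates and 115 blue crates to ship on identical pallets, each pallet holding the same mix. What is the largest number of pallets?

Euclid: 115 = 5·20 + 15; 20 = 1·15 + 5; 15 = 3·5 + 0. Last nonzero remainder: 5.

5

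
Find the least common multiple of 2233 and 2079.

60291

2233 = 7 · 11 · 29; 2079 = 3³ · 7 · 11
max exponents: 3³ · 7 · 11 · 29 = 60291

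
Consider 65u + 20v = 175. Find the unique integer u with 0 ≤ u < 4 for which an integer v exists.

3

Euclid: 65 = 3·20 + 5; 20 = 4·5 + 0 → gcd = 5; 175 = 5·35.
Back-substitution yields 65·(1) + 20·(-3) = 5, so one solution is u = 1·35 = 35, v = -3·35 = -105.
Solutions in u differ by 20/5 = 4; the one in [0, 4) is 35 mod 4 = 3.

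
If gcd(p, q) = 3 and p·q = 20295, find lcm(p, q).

6765

gcd·lcm = product, so lcm = 20295/3 = 6765.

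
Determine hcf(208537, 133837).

Euclid: 208537 = 1·133837 + 74700; 133837 = 1·74700 + 59137; 74700 = 1·59137 + 15563; 59137 = 3·15563 + 12448; 15563 = 1·12448 + 3115; 12448 = 3·3115 + 3103; 3115 = 1·3103 + 12; 3103 = 258·12 + 7; 12 = 1·7 + 5; 7 = 1·5 + 2; 5 = 2·2 + 1; 2 = 2·1 + 0. Last nonzero remainder: 1.

1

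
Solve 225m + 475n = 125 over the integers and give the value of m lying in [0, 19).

9

Euclid: 475 = 2·225 + 25; 225 = 9·25 + 0 → gcd = 25; 125 = 25·5.
Back-substitution yields 225·(-2) + 475·(1) = 25, so one solution is m = -2·5 = -10, n = 1·5 = 5.
Solutions in m differ by 475/25 = 19; the one in [0, 19) is -10 mod 19 = 9.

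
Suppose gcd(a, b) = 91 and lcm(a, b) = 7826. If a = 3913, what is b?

182

Using ab = gcd(a,b)·lcm(a,b) = 91·7826 = 712166, we get b = 712166/3913 = 182.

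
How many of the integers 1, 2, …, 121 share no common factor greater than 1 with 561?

68

Prime factors of 561: 3, 11, 17. Count integers ≤ 121 divisible by none of them.
By inclusion–exclusion: 121 − ⌊121/3⌋ − ⌊121/11⌋ − ⌊121/17⌋ + ⌊121/33⌋ + ⌊121/51⌋ + ⌊121/187⌋ − ⌊121/561⌋ = 68.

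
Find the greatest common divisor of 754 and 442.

Euclid: 754 = 1·442 + 312; 442 = 1·312 + 130; 312 = 2·130 + 52; 130 = 2·52 + 26; 52 = 2·26 + 0. Last nonzero remainder: 26.

26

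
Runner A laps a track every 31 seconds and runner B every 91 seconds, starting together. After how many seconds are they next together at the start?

gcd first: 91 = 2·31 + 29; 31 = 1·29 + 2; 29 = 14·2 + 1; 2 = 2·1 + 0 → gcd = 1
lcm = 31·91/gcd = 2821/1 = 2821

2821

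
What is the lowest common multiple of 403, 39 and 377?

35061

403 = 13 · 31; 39 = 3 · 13; 377 = 13 · 29
lcm takes max exponent of each prime: 3 · 13 · 29 · 31 = 35061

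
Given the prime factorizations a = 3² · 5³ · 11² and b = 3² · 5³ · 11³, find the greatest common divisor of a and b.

min exponent per shared prime: 3² · 5³ · 11² = 136125

136125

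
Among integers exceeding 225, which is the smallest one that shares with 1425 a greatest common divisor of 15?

240

Multiples of 15 above 225: 15·16, 15·17, … . Need the cofactor coprime to 1425/15 = 95.
Checking s = 16, 17, … the first with gcd(s, 95) = 1 is s = 16, giving 240.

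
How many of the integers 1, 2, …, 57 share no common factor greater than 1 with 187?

Prime factors of 187: 11, 17. Count integers ≤ 57 divisible by none of them.
By inclusion–exclusion: 57 − ⌊57/11⌋ − ⌊57/17⌋ + ⌊57/187⌋ = 49.

49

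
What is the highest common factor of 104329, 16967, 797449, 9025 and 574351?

gcd(104329, 16967): 104329 = 6·16967 + 2527; 16967 = 6·2527 + 1805; 2527 = 1·1805 + 722; 1805 = 2·722 + 361; 722 = 2·361 + 0 → 361
gcd(361, 797449): 797449 = 2209·361 + 0 → 361
gcd(361, 9025): 9025 = 25·361 + 0 → 361
gcd(361, 574351): 574351 = 1591·361 + 0 → 361

361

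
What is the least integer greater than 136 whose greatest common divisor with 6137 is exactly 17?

153

Multiples of 17 above 136: 17·9, 17·10, … . Need the cofactor coprime to 6137/17 = 361.
Checking s = 9, 10, … the first with gcd(s, 361) = 1 is s = 9, giving 153.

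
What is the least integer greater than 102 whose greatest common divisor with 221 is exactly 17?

119

Multiples of 17 above 102: 17·7, 17·8, … . Need the cofactor coprime to 221/17 = 13.
Checking s = 7, 8, … the first with gcd(s, 13) = 1 is s = 7, giving 119.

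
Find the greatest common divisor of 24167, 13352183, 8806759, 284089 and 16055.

gcd(24167, 13352183): 13352183 = 552·24167 + 11999; 24167 = 2·11999 + 169; 11999 = 71·169 + 0 → 169
gcd(169, 8806759): 8806759 = 52111·169 + 0 → 169
gcd(169, 284089): 284089 = 1681·169 + 0 → 169
gcd(169, 16055): 16055 = 95·169 + 0 → 169

169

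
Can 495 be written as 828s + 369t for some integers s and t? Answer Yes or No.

By Bézout, 828s + 369t = 495 has integer solutions iff gcd(828, 369) | 495.
Euclid: 828 = 2·369 + 90; 369 = 4·90 + 9; 90 = 10·9 + 0. gcd = 9; 495 mod 9 = 0. Yes.

Yes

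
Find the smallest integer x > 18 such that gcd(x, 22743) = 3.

Multiples of 3 above 18: 3·7, 3·8, … . Need the cofactor coprime to 22743/3 = 7581.
Checking s = 7, 8, … the first with gcd(s, 7581) = 1 is s = 8, giving 24.

24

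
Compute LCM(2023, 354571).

102471019

2023 = 7 · 17²; 354571 = 7 · 37³
max exponents: 7 · 17² · 37³ = 102471019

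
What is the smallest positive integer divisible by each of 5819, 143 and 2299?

lcm(5819, 143) = 5819·143/gcd = 832117/11 = 75647
lcm(75647, 2299) = 75647·2299/gcd = 173912453/11 = 15810223

15810223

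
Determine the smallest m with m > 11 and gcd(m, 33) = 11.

gcd(m, 33) = 11 forces 11 | m; write m = 11s. Then gcd(11s, 11·3) = 11·gcd(s, 3), so need gcd(s, 3) = 1.
11s > 11 gives s ≥ 2. The least s ≥ 2 coprime to 3 is 2, so m = 11·2 = 22.

22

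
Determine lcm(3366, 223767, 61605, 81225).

1033994670583050

3366 = 2 · 3² · 11 · 17; 223767 = 3² · 23² · 47; 61605 = 3² · 5 · 37²; 81225 = 3² · 5² · 19²
lcm takes max exponent of each prime: 2 · 3² · 5² · 11 · 17 · 19² · 23² · 37² · 47 = 1033994670583050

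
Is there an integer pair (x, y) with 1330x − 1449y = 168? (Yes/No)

gcd(1330, 1449): 1449 = 1·1330 + 119; 1330 = 11·119 + 21; 119 = 5·21 + 14; 21 = 1·14 + 7; 14 = 2·7 + 0 → 7
7 divides 168, so a solution exists.

Yes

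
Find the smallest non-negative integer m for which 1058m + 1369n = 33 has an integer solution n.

242

gcd(1058, 1369) = 1 (Euclid: 1369 = 1·1058 + 311; 1058 = 3·311 + 125; 311 = 2·125 + 61; 125 = 2·61 + 3; 61 = 20·3 + 1; 3 = 3·1 + 0), and 1 | 33.
Extended Euclid: 1058·(-449) + 1369·(347) = 1. Scale by 33: m₀ = -14817.
General solution m = m₀ + 1369t; reducing mod 1369 gives m = 242 (and n = -187).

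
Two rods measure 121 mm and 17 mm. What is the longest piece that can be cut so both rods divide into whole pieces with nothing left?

1

Euclid: 121 = 7·17 + 2; 17 = 8·2 + 1; 2 = 2·1 + 0. Last nonzero remainder: 1.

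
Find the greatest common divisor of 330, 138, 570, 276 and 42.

6

gcd(330, 138): 330 = 2·138 + 54; 138 = 2·54 + 30; 54 = 1·30 + 24; 30 = 1·24 + 6; 24 = 4·6 + 0 → 6
gcd(6, 570): 570 = 95·6 + 0 → 6
gcd(6, 276): 276 = 46·6 + 0 → 6
gcd(6, 42): 42 = 7·6 + 0 → 6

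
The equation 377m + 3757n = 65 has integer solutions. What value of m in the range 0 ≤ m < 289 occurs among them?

Euclid: 3757 = 9·377 + 364; 377 = 1·364 + 13; 364 = 28·13 + 0 → gcd = 13; 65 = 13·5.
Back-substitution yields 377·(10) + 3757·(-1) = 13, so one solution is m = 10·5 = 50, n = -1·5 = -5.
Solutions in m differ by 3757/13 = 289; the one in [0, 289) is 50 mod 289 = 50.

50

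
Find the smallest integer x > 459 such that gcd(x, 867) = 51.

Multiples of 51 above 459: 51·10, 51·11, … . Need the cofactor coprime to 867/51 = 17.
Checking s = 10, 11, … the first with gcd(s, 17) = 1 is s = 10, giving 510.

510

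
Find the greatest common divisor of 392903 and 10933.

392903 = 7 · 37² · 41
10933 = 13 · 29²
Common: 1 = 1

1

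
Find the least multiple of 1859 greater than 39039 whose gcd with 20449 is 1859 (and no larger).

42757

20449 = 1859·11. Any k with gcd(k, 20449) = 1859 is a multiple of 1859, say 1859s, with s coprime to 11.
Need s > 39039/1859, so s ≥ 22. First s ≥ 22 with gcd(s, 11) = 1 is s = 23. Thus k = 1859·23 = 42757.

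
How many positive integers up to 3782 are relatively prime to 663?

2192

Prime factors of 663: 3, 13, 17. Count integers ≤ 3782 divisible by none of them.
By inclusion–exclusion: 3782 − ⌊3782/3⌋ − ⌊3782/13⌋ − ⌊3782/17⌋ + ⌊3782/39⌋ + ⌊3782/51⌋ + ⌊3782/221⌋ − ⌊3782/663⌋ = 2192.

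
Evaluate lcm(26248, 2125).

gcd first: 26248 = 12·2125 + 748; 2125 = 2·748 + 629; 748 = 1·629 + 119; 629 = 5·119 + 34; 119 = 3·34 + 17; 34 = 2·17 + 0 → gcd = 17
lcm = 26248·2125/gcd = 55777000/17 = 3281000

3281000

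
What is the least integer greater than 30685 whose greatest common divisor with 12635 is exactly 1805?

gcd(k, 12635) = 1805 forces 1805 | k; write k = 1805s. Then gcd(1805s, 1805·7) = 1805·gcd(s, 7), so need gcd(s, 7) = 1.
1805s > 30685 gives s ≥ 18. The least s ≥ 18 coprime to 7 is 18, so k = 1805·18 = 32490.

32490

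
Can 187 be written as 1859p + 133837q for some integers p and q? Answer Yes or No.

By Bézout, 1859p + 133837q = 187 has integer solutions iff gcd(1859, 133837) | 187.
Euclid: 133837 = 71·1859 + 1848; 1859 = 1·1848 + 11; 1848 = 168·11 + 0. gcd = 11; 187 mod 11 = 0. Yes.

Yes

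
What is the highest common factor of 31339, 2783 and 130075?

gcd(31339, 2783): 31339 = 11·2783 + 726; 2783 = 3·726 + 605; 726 = 1·605 + 121; 605 = 5·121 + 0 → 121
gcd(121, 130075): 130075 = 1075·121 + 0 → 121

121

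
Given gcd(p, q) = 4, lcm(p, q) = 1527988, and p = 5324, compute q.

Using pq = gcd(p,q)·lcm(p,q) = 4·1527988 = 6111952, we get q = 6111952/5324 = 1148.

1148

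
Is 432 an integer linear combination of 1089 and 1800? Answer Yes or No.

Yes

By Bézout, 1089m − 1800n = 432 has integer solutions iff gcd(1089, 1800) | 432.
Euclid: 1800 = 1·1089 + 711; 1089 = 1·711 + 378; 711 = 1·378 + 333; 378 = 1·333 + 45; 333 = 7·45 + 18; 45 = 2·18 + 9; 18 = 2·9 + 0. gcd = 9; 432 mod 9 = 0. Yes.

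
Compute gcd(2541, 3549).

21

2541 = 3 · 7 · 11²
3549 = 3 · 7 · 13²
Common: 3 · 7 = 21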